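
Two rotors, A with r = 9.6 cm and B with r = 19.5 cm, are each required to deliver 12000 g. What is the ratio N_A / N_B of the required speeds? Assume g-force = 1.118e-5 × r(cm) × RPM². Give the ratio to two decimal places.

1.43

At fixed RCF, N ∝ 1/√r, so N_A/N_B = √(r_B/r_A) = √(19.5/9.6) = √2.031250 = 1.4252.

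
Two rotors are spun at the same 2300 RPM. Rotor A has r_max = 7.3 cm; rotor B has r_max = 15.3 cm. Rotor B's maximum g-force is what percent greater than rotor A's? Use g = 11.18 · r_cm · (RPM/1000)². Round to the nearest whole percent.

110%

At equal RPM, RCF scales linearly with r: ratio = 15.3 / 7.3 = 2.0959.
So rotor B delivers 109.6% more g-force.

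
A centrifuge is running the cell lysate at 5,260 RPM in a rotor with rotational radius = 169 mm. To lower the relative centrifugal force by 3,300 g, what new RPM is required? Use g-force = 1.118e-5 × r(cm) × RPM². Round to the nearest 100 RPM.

r = 169 mm = 16.9 cm
Current RCF = 1.118 × 10⁻⁵ × 16.9 × (5260)² = 1.118 × 10⁻⁵ × 16.9 × 27,667,600 ≈ 5,227.6 × g
Target RCF = 5,227.6 − 3,300 = 1,927.6 × g
N² = 1,927.6 / (18.8942 × 10⁻⁵) = 10,202,073
N ≈ √10,202,073 ≈ 3,194.1

N₂ ≈ 3200 RPM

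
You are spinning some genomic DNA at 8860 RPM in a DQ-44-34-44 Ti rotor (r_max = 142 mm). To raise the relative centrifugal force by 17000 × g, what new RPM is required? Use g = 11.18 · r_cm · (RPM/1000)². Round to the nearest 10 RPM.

≈ 13620 RPM

r = 142 mm = 14.2 cm
Current RCF = 11.18 × 14.2 × (8.86)² = 11.18 × 14.2 × 78.4996 ≈ 12,462.3 × g
Target RCF = 12,462.3 + 17,000 = 29,462.3 × g
(N/1000)² = 29,462.3 / 158.756 = 185.5823
N = 1000 × √185.5823 ≈ 13,622.9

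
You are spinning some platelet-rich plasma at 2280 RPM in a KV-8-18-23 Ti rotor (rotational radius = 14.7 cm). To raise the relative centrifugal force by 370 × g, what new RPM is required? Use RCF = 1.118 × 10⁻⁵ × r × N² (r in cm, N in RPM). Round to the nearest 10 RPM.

2730 RPM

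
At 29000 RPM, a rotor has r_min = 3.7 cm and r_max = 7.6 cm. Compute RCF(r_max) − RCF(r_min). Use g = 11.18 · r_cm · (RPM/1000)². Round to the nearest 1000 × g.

ΔRCF ≈ 37000 ×g

RCF_max = 11.18 × 7.6 × (29)² = 11.18 × 7.6 × 841 ≈ 71,458.1 × g
RCF_min = 11.18 × 3.7 × (29)² = 11.18 × 3.7 × 841 ≈ 34,788.8 × g
ΔRCF = 71,458.1 − 34,788.8 = 36,669.3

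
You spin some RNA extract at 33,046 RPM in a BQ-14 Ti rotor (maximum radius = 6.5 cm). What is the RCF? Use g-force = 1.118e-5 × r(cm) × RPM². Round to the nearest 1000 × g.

RCF ≈ 79000 ×g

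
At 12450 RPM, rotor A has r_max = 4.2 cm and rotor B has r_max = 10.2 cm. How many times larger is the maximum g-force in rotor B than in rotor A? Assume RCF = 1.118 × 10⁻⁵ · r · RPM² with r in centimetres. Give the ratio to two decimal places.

2.43

At fixed N, RCF ∝ r, so RCF_B/RCF_A = r_B/r_A = 10.2 / 4.2 = 2.4286.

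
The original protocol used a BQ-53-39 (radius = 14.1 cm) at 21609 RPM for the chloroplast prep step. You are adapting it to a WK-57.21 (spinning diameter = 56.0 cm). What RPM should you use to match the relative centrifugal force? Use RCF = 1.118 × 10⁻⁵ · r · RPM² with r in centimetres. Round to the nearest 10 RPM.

≈ 15330 RPM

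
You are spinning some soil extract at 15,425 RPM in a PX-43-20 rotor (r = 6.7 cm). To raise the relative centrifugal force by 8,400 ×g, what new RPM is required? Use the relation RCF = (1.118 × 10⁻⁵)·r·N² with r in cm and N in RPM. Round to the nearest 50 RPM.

Current RCF = 1.118 × 10⁻⁵ × 6.7 × (15425)² = 1.118 × 10⁻⁵ × 6.7 × 237,930,625 ≈ 17,822.4 × g
Target RCF = 17,822.4 + 8,400 = 26,222.4 × g
N² = 26,222.4 / (7.4906 × 10⁻⁵) = 350,070,755
N ≈ √350,070,755 ≈ 18,710.2

≈ 18700 RPM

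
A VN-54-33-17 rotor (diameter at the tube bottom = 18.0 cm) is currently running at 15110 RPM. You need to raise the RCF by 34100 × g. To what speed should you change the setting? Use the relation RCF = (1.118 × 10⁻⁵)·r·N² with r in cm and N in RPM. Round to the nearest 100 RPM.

23800 RPM

r = 18.0 / 2 = 9 cm
Current RCF = 1.118 × 10⁻⁵ × 9 × (15110)² = 1.118 × 10⁻⁵ × 9 × 228,312,100 ≈ 22,972.8 × g
Target RCF = 22,972.8 + 34,100 = 57,072.8 × g
N² = 57,072.8 / (10.062 × 10⁻⁵) = 567,211,290
N ≈ √567,211,290 ≈ 23,816.2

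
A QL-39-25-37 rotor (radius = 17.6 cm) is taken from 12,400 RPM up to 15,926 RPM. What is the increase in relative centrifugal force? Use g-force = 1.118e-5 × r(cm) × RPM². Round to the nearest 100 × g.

RCF₁ = 1.118 × 10⁻⁵ × 17.6 × (12400)² = 1.118 × 10⁻⁵ × 17.6 × 153,760,000 ≈ 30,255 × g
RCF₂ = 1.118 × 10⁻⁵ × 17.6 × (15926)² = 1.118 × 10⁻⁵ × 17.6 × 253,637,476 ≈ 49,907.7 × g
Increase = 49,907.7 − 30,255 = 19,652.7

19700 x g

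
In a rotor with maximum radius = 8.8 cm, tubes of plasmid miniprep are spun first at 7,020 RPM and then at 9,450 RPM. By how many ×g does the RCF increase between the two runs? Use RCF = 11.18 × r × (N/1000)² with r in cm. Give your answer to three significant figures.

≈ 3940 ×g

RCF₁ = 11.18 × 8.8 × (7.02)² = 11.18 × 8.8 × 49.2804 ≈ 4,848.4 × g
RCF₂ = 11.18 × 8.8 × (9.45)² = 11.18 × 8.8 × 89.3025 ≈ 8,785.9 × g
Increase = 8,785.9 − 4,848.4 = 3,937.5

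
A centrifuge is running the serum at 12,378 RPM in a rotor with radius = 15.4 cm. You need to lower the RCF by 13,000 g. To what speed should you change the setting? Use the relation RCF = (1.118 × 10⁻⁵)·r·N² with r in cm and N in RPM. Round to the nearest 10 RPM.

N₂ ≈ 8820 RPM

Current RCF = 1.118 × 10⁻⁵ × 15.4 × (12378)² = 1.118 × 10⁻⁵ × 15.4 × 153,214,884 ≈ 26,379.3 × g
Target RCF = 26,379.3 − 13,000 = 13,379.3 × g
N² = 13,379.3 / (17.2172 × 10⁻⁵) = 77,708,919
N ≈ √77,708,919 ≈ 8,815.3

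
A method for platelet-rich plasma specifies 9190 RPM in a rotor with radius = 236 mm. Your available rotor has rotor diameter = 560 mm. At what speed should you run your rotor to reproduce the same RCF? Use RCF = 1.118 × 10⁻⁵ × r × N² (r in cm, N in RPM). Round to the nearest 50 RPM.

≈ 8450 RPM

Original rotor: r = 236 mm = 23.6 cm
RCF_original = 1.118 × 10⁻⁵ × 23.6 × (9190)² = 1.118 × 10⁻⁵ × 23.6 × 84,456,100 ≈ 22,283.6 × g
Your rotor: r = 560 mm / 2 = 280 mm = 28 cm
22,283.6 = 1.118 × 10⁻⁵ × 28 × N²
N² = 22,283.6 / (31.304 × 10⁻⁵) = 71,184,513
N ≈ √71,184,513 ≈ 8,437.1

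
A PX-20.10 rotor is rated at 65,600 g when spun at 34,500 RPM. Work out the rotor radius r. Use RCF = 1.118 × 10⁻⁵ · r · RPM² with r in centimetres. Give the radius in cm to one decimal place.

RCF = 1.118 × 10⁻⁵ × r × N²
65600 = 1.118 × 10⁻⁵ × r × (34500)²
r = 65600 / (1.118 × 10⁻⁵ × 1,190,250,000) = 65600 / 13307 ≈ 4.930 cm

≈ 4.9 cm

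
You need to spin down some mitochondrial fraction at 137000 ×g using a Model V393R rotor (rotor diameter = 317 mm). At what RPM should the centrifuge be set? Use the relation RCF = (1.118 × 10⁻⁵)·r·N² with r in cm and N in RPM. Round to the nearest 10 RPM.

r = 317 mm / 2 = 158.5 mm = 15.85 cm
RCF = 1.118 × 10⁻⁵ × r × N²
137,000 = 1.118 × 10⁻⁵ × 15.85 × N²
N² = 137,000 / (17.7203 × 10⁻⁵) = 773,124,608
N ≈ √773,124,608 ≈ 27,805.1

≈ 27810 RPM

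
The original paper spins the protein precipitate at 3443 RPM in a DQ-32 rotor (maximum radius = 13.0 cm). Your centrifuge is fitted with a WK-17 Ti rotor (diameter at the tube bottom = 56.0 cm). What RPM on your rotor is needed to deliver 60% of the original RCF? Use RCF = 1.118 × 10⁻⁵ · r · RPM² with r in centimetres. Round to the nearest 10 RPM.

1820 RPM

RCF = 1.118 × 10⁻⁵ × r × N²
RCF_original = 1.118 × 10⁻⁵ × 13 × (3443)² = 1.118 × 10⁻⁵ × 13 × 11,854,249 ≈ 1,722.9 × g
Target RCF = 0.6 × 1,722.9 ≈ 1,033.7 × g
Your rotor: r = 56.0 / 2 = 28 cm
1,033.7 = 1.118 × 10⁻⁵ × 28 × N²
N² = 1,033.7 / (31.304 × 10⁻⁵) = 3,302,134
N ≈ √3,302,134 ≈ 1,817.2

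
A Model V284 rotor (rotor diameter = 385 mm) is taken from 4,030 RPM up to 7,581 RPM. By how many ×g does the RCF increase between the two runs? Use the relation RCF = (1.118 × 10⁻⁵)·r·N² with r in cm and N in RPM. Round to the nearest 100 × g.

r = 385 mm / 2 = 192.5 mm = 19.25 cm
RCF₁ = 1.118 × 10⁻⁵ × 19.25 × (4030)² = 1.118 × 10⁻⁵ × 19.25 × 16,240,900 ≈ 3,495.3 × g
RCF₂ = 1.118 × 10⁻⁵ × 19.25 × (7581)² = 1.118 × 10⁻⁵ × 19.25 × 57,471,561 ≈ 12,368.7 × g
Increase = 12,368.7 − 3,495.3 = 8,873.4

8900 ×g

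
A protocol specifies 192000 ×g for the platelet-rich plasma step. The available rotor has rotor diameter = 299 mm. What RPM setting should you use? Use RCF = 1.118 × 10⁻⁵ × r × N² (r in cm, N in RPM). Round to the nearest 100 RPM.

N ≈ 33900 RPM

r = 299 mm / 2 = 149.5 mm = 14.95 cm
192,000 = 1.118 × 10⁻⁵ × 14.95 × N²
N² = 192,000 / (16.7141 × 10⁻⁵) = 1,148,730,712
N ≈ √1,148,730,712 ≈ 33,892.9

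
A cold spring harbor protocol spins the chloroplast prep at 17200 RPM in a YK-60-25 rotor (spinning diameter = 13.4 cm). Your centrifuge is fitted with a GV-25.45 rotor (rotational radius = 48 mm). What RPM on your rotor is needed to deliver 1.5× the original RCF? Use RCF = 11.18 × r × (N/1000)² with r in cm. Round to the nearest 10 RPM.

24890 RPM

Original rotor: r = 13.4 / 2 = 6.7 cm
RCF = 11.18 × r × (N/1000)²
RCF_original = 11.18 × 6.7 × (17.2)² = 11.18 × 6.7 × 295.84 ≈ 22,160.2 × g
Target RCF = 1.5 × 22,160.2 ≈ 33,240.3 × g
Your rotor: r = 48 mm = 4.8 cm
33,240.3 = 11.18 × 4.8 × (N/1000)²
(N/1000)² = 33,240.3 / 53.664 = 619.4153
N = 1000 × √619.4153 ≈ 24,888.1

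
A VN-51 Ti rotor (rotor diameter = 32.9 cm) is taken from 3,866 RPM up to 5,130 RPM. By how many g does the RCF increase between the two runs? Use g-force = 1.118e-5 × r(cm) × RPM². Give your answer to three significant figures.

r = 32.9 / 2 = 16.45 cm
RCF₁ = 1.118 × 10⁻⁵ × 16.45 × (3866)² = 1.118 × 10⁻⁵ × 16.45 × 14,945,956 ≈ 2,748.7 × g
RCF₂ = 1.118 × 10⁻⁵ × 16.45 × (5130)² = 1.118 × 10⁻⁵ × 16.45 × 26,316,900 ≈ 4,840 × g
Increase = 4,840 − 2,748.7 = 2,091.3

≈ 2090 g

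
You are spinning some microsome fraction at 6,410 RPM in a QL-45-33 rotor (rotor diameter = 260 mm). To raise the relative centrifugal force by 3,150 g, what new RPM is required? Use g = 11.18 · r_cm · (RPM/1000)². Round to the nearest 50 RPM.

r = 260 mm / 2 = 130 mm = 13 cm
Current RCF = 11.18 × 13 × (6.41)² = 11.18 × 13 × 41.0881 ≈ 5,971.7 × g
Target RCF = 5,971.7 + 3,150 = 9,121.7 × g
(N/1000)² = 9,121.7 / 145.34 = 62.76111
N = 1000 × √62.76111 ≈ 7,922.2

≈ 7900 RPM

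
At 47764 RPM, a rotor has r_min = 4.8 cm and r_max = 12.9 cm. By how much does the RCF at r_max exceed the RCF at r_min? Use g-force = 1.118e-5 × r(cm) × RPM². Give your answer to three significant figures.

RCF_max = 1.118 × 10⁻⁵ × 12.9 × (47764)² = 1.118 × 10⁻⁵ × 12.9 × 2,281,399,696 ≈ 329,028 × g
RCF_min = 1.118 × 10⁻⁵ × 4.8 × (47764)² = 1.118 × 10⁻⁵ × 4.8 × 2,281,399,696 ≈ 122,429 × g
ΔRCF = 329,028 − 122,429 = 206,599

ΔRCF ≈ 207000 × g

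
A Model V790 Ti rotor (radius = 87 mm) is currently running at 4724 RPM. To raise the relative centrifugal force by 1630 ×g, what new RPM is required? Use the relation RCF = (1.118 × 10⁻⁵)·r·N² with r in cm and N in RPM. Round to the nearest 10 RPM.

r = 87 mm = 8.7 cm
Current RCF = 1.118 × 10⁻⁵ × 8.7 × (4724)² = 1.118 × 10⁻⁵ × 8.7 × 22,316,176 ≈ 2,170.6 × g
Target RCF = 2,170.6 + 1,630 = 3,800.6 × g
N² = 3,800.6 / (9.7266 × 10⁻⁵) = 39,074,291
N ≈ √39,074,291 ≈ 6,250.9

N₂ ≈ 6250 RPM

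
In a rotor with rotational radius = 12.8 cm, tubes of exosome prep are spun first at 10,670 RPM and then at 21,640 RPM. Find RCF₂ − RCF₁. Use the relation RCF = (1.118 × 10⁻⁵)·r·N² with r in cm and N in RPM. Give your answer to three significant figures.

RCF₁ = 1.118 × 10⁻⁵ × 12.8 × (10670)² = 1.118 × 10⁻⁵ × 12.8 × 113,848,900 ≈ 16,292.2 × g
RCF₂ = 1.118 × 10⁻⁵ × 12.8 × (21640)² = 1.118 × 10⁻⁵ × 12.8 × 468,289,600 ≈ 67,014.1 × g
Increase = 67,014.1 − 16,292.2 = 50,721.9

50700 ×g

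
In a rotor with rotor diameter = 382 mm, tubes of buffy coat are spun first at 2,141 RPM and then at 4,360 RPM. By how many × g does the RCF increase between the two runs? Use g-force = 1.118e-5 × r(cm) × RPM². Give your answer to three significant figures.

≈ 3080 × g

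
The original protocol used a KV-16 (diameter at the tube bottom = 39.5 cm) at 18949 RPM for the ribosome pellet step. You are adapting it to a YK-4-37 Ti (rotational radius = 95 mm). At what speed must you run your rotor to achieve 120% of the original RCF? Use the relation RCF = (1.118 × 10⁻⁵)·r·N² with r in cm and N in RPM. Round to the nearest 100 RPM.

Original rotor: r = 39.5 / 2 = 19.75 cm
RCF_original = 1.118 × 10⁻⁵ × 19.75 × (18949)² = 1.118 × 10⁻⁵ × 19.75 × 359,064,601 ≈ 79,283.3 × g
Target RCF = 1.2 × 79,283.3 ≈ 95,140 × g
Your rotor: r = 95 mm = 9.5 cm
95,140 = 1.118 × 10⁻⁵ × 9.5 × N²
N² = 95,140 / (10.621 × 10⁻⁵) = 895,772,526
N ≈ √895,772,526 ≈ 29,929.5

29900 RPM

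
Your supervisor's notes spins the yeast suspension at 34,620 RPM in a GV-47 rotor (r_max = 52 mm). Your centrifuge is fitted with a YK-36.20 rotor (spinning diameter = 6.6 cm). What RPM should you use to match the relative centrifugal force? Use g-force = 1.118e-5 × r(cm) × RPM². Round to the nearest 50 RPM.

43450 RPM

Original rotor: r = 52 mm = 5.2 cm
RCF_original = 1.118 × 10⁻⁵ × 5.2 × (34620)² = 1.118 × 10⁻⁵ × 5.2 × 1,198,544,400 ≈ 69,678.6 × g
Your rotor: r = 6.6 / 2 = 3.3 cm
69,678.6 = 1.118 × 10⁻⁵ × 3.3 × N²
N² = 69,678.6 / (3.6894 × 10⁻⁵) = 1,888,616,035
N ≈ √1,888,616,035 ≈ 43,458.2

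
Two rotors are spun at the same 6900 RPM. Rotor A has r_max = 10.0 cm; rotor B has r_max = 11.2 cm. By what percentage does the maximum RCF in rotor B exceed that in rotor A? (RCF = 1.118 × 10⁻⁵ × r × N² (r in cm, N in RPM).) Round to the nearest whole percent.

At equal RPM, RCF scales linearly with r: ratio = 11.2 / 10.0 = 1.1200.
So rotor B delivers 12.0% more g-force.

12%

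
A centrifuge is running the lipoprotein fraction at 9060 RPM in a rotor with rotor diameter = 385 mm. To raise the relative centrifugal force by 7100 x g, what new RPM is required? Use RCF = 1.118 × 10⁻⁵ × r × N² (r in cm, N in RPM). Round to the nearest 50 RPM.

r = 385 mm / 2 = 192.5 mm = 19.25 cm
Current RCF = 1.118 × 10⁻⁵ × 19.25 × (9060)² = 1.118 × 10⁻⁵ × 19.25 × 82,083,600 ≈ 17,665.6 × g
Target RCF = 17,665.6 + 7,100 = 24,765.6 × g
N² = 24,765.6 / (21.5215 × 10⁻⁵) = 115,073,763
N ≈ √115,073,763 ≈ 10,727.2

N₂ ≈ 10750 RPM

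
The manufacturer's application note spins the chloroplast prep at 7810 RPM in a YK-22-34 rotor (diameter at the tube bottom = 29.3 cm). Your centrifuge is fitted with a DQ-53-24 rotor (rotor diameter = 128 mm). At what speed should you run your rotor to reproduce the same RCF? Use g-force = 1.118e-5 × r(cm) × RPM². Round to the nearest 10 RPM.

Original rotor: r = 29.3 / 2 = 14.65 cm
RCF_original = 1.118 × 10⁻⁵ × 14.65 × (7810)² = 1.118 × 10⁻⁵ × 14.65 × 60,996,100 ≈ 9,990.4 × g
Your rotor: r = 128 mm / 2 = 64 mm = 6.4 cm
9,990.4 = 1.118 × 10⁻⁵ × 6.4 × N²
N² = 9,990.4 / (7.1552 × 10⁻⁵) = 139,624,329
N ≈ √139,624,329 ≈ 11,816.3

≈ 11820 RPM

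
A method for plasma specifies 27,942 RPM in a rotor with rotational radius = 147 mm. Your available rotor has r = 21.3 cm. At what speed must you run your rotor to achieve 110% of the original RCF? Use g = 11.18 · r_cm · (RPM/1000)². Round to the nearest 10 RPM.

Original rotor: r = 147 mm = 14.7 cm
RCF = 11.18 × r × (N/1000)²
RCF_original = 11.18 × 14.7 × (27.942)² = 11.18 × 14.7 × 780.755364 ≈ 128,314 × g
Target RCF = 1.1 × 128,314 ≈ 141,145.4 × g
141,145.4 = 11.18 × 21.3 × (N/1000)²
(N/1000)² = 141,145.4 / 238.134 = 592.7142
N = 1000 × √592.7142 ≈ 24,345.7

≈ 24350 RPM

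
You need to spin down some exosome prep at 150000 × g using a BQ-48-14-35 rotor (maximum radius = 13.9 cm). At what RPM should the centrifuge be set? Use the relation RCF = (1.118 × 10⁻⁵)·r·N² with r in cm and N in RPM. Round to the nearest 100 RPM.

150,000 = 1.118 × 10⁻⁵ × 13.9 × N²
N² = 150,000 / (15.5402 × 10⁻⁵) = 965,238,543
N ≈ √965,238,543 ≈ 31,068.3

≈ 31100 RPM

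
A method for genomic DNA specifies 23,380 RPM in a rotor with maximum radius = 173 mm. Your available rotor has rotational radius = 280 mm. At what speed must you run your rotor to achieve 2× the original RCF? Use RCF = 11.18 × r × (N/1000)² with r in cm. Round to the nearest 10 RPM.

Original rotor: r = 173 mm = 17.3 cm
RCF_original = 11.18 × 17.3 × (23.38)² = 11.18 × 17.3 × 546.6244 ≈ 105,724.8 × g
Target RCF = 2 × 105,724.8 ≈ 211,449.6 × g
Your rotor: r = 280 mm = 28.0 cm
211,449.6 = 11.18 × 28 × (N/1000)²
(N/1000)² = 211,449.6 / 313.04 = 675.4715
N = 1000 × √675.4715 ≈ 25,989.8

25990 RPM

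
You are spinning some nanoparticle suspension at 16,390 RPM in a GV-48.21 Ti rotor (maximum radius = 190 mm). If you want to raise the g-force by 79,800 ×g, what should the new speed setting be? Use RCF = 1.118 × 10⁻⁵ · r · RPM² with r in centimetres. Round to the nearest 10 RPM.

25380 RPM

r = 190 mm = 19.0 cm
Current RCF = 1.118 × 10⁻⁵ × 19 × (16390)² = 1.118 × 10⁻⁵ × 19 × 268,632,100 ≈ 57,062.8 × g
Target RCF = 57,062.8 + 79,800 = 136,862.8 × g
N² = 136,862.8 / (21.242 × 10⁻⁵) = 644,302,796
N ≈ √644,302,796 ≈ 25,383.1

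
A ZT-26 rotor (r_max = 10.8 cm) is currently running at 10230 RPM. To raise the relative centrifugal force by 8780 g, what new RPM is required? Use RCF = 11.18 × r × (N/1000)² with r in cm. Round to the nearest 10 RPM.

N₂ ≈ 13320 RPM

Current RCF = 11.18 × 10.8 × (10.23)² = 11.18 × 10.8 × 104.6529 ≈ 12,636.2 × g
Target RCF = 12,636.2 + 8,780 = 21,416.2 × g
(N/1000)² = 21,416.2 / 120.744 = 177.3686
N = 1000 × √177.3686 ≈ 13,318.0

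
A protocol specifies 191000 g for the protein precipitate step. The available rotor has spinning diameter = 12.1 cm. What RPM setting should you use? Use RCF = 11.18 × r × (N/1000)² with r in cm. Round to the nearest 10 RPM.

53140 RPM

r = 12.1 / 2 = 6.05 cm
191,000 = 11.18 × 6.05 × (N/1000)²
(N/1000)² = 191,000 / 67.639 = 2823.815
N = 1000 × √2823.815 ≈ 53,139.6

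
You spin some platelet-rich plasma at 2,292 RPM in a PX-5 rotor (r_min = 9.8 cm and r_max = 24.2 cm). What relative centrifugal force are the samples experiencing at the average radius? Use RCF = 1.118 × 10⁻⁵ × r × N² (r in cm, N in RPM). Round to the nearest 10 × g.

r_avg = (9.8 + 24.2) / 2 = 17 cm
RCF = 1.118 × 10⁻⁵ × r × N²
RCF = 1.118 × 10⁻⁵ × 17 × (2292)² = 1.118 × 10⁻⁵ × 17 × 5,253,264 ≈ 998.4 × g

RCF ≈ 1000 g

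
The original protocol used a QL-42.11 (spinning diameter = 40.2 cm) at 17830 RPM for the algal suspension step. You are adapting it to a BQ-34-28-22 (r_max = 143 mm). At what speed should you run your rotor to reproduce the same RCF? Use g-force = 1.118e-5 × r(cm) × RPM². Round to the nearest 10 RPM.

21140 RPM

Original rotor: r = 40.2 / 2 = 20.1 cm
RCF_original = 1.118 × 10⁻⁵ × 20.1 × (17830)² = 1.118 × 10⁻⁵ × 20.1 × 317,908,900 ≈ 71,439.9 × g
Your rotor: r = 143 mm = 14.3 cm
71,439.9 = 1.118 × 10⁻⁵ × 14.3 × N²
N² = 71,439.9 / (15.9874 × 10⁻⁵) = 446,851,270
N ≈ √446,851,270 ≈ 21,138.9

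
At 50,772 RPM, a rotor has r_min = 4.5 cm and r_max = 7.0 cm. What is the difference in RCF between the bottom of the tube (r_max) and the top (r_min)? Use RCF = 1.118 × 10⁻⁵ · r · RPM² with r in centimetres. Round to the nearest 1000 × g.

RCF_max = 1.118 × 10⁻⁵ × 7 × (50772)² = 1.118 × 10⁻⁵ × 7 × 2,577,795,984 ≈ 201,738.3 × g
RCF_min = 1.118 × 10⁻⁵ × 4.5 × (50772)² = 1.118 × 10⁻⁵ × 4.5 × 2,577,795,984 ≈ 129,688.9 × g
ΔRCF = 201,738.3 − 129,688.9 = 72,049.4

≈ 72000 × g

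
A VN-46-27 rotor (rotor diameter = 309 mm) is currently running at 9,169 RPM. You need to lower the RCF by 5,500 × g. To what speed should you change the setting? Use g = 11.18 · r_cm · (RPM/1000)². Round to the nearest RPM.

N₂ ≈ 7227 RPM

r = 309 mm / 2 = 154.5 mm = 15.45 cm
Current RCF = 11.18 × 15.45 × (9.169)² = 11.18 × 15.45 × 84.070561 ≈ 14,521.6 × g
Target RCF = 14,521.6 − 5,500 = 9,021.6 × g
(N/1000)² = 9,021.6 / 172.731 = 52.22919
N = 1000 × √52.22919 ≈ 7,227.0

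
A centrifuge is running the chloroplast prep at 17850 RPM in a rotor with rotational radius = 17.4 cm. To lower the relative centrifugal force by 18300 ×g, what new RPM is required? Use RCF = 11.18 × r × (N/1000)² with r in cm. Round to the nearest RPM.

≈ 14985 RPM

Current RCF = 11.18 × 17.4 × (17.85)² = 11.18 × 17.4 × 318.6225 ≈ 61,982.3 × g
Target RCF = 61,982.3 − 18,300 = 43,682.3 × g
(N/1000)² = 43,682.3 / 194.532 = 224.5507
N = 1000 × √224.5507 ≈ 14,985.0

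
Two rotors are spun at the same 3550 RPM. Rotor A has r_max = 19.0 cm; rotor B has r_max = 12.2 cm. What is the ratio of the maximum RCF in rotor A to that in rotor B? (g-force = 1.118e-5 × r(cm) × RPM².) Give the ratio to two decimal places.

1.56

At fixed N, RCF ∝ r, so RCF_A/RCF_B = r_A/r_B = 19.0 / 12.2 = 1.5574.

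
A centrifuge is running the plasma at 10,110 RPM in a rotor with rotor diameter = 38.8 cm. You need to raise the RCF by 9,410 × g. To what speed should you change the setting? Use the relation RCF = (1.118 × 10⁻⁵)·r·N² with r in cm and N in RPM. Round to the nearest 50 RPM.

N₂ ≈ 12050 RPM

r = 38.8 / 2 = 19.4 cm
Current RCF = 1.118 × 10⁻⁵ × 19.4 × (10110)² = 1.118 × 10⁻⁵ × 19.4 × 102,212,100 ≈ 22,169 × g
Target RCF = 22,169 + 9,410 = 31,579 × g
N² = 31,579 / (21.6892 × 10⁻⁵) = 145,597,809
N ≈ √145,597,809 ≈ 12,066.4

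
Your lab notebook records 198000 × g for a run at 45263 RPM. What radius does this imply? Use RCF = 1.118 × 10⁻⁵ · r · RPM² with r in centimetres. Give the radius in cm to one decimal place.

198000 = 1.118 × 10⁻⁵ × r × (45263)²
r = 198000 / (1.118 × 10⁻⁵ × 2,048,739,169) = 198000 / 22904.9 ≈ 8.644 cm

r ≈ 8.6 cm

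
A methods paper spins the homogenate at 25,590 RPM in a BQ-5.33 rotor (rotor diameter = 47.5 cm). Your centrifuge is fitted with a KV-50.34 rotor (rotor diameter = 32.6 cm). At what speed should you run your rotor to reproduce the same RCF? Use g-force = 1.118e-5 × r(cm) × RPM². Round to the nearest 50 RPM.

Original rotor: r = 47.5 / 2 = 23.75 cm
RCF_original = 1.118 × 10⁻⁵ × 23.75 × (25590)² = 1.118 × 10⁻⁵ × 23.75 × 654,848,100 ≈ 173,878.5 × g
Your rotor: r = 32.6 / 2 = 16.3 cm
173,878.5 = 1.118 × 10⁻⁵ × 16.3 × N²
N² = 173,878.5 / (18.2234 × 10⁻⁵) = 954,149,610
N ≈ √954,149,610 ≈ 30,889.3

≈ 30900 RPM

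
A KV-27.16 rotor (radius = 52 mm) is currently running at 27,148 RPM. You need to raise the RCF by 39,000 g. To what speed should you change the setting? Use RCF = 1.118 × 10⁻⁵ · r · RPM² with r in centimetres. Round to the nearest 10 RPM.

r = 52 mm = 5.2 cm
Current RCF = 1.118 × 10⁻⁵ × 5.2 × (27148)² = 1.118 × 10⁻⁵ × 5.2 × 737,013,904 ≈ 42,847 × g
Target RCF = 42,847 + 39,000 = 81,847 × g
N² = 81,847 / (5.8136 × 10⁻⁵) = 1,407,853,998
N ≈ √1,407,853,998 ≈ 37,521.4

37520 RPM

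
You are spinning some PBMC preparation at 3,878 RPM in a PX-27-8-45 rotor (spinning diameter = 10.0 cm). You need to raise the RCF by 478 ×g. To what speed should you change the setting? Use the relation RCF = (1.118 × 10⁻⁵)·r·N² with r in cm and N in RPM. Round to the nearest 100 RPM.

≈ 4900 RPM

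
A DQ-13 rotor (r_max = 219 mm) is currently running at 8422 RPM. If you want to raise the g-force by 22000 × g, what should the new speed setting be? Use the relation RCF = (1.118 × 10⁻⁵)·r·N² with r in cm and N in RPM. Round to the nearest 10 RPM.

r = 219 mm = 21.9 cm
Current RCF = 1.118 × 10⁻⁵ × 21.9 × (8422)² = 1.118 × 10⁻⁵ × 21.9 × 70,930,084 ≈ 17,366.7 × g
Target RCF = 17,366.7 + 22,000 = 39,366.7 × g
N² = 39,366.7 / (24.4842 × 10⁻⁵) = 160,784,097
N ≈ √160,784,097 ≈ 12,680.1

≈ 12680 RPM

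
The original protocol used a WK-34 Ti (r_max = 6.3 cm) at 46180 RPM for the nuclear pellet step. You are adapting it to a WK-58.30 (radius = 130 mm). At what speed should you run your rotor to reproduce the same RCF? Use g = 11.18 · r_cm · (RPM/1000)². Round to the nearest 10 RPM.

32150 RPM

RCF_original = 11.18 × 6.3 × (46.18)² = 11.18 × 6.3 × 2,132.5924 ≈ 150,207 × g
Your rotor: r = 130 mm = 13.0 cm
150,207 = 11.18 × 13 × (N/1000)²
(N/1000)² = 150,207 / 145.34 = 1033.487
N = 1000 × √1033.487 ≈ 32,147.9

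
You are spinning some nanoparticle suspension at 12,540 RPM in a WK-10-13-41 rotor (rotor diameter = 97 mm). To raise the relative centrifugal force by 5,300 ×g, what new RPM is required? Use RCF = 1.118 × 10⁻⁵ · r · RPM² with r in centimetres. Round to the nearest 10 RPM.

r = 97 mm / 2 = 48.5 mm = 4.85 cm
Current RCF = 1.118 × 10⁻⁵ × 4.85 × (12540)² = 1.118 × 10⁻⁵ × 4.85 × 157,251,600 ≈ 8,526.7 × g
Target RCF = 8,526.7 + 5,300 = 13,826.7 × g
N² = 13,826.7 / (5.4223 × 10⁻⁵) = 254,996,957
N ≈ √254,996,957 ≈ 15,968.6

≈ 15970 RPM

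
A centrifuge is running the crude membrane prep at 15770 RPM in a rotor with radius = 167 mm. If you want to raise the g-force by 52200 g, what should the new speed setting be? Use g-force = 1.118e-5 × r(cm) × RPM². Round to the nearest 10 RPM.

N₂ ≈ 22980 RPM

r = 167 mm = 16.7 cm
Current RCF = 1.118 × 10⁻⁵ × 16.7 × (15770)² = 1.118 × 10⁻⁵ × 16.7 × 248,692,900 ≈ 46,432.5 × g
Target RCF = 46,432.5 + 52,200 = 98,632.5 × g
N² = 98,632.5 / (18.6706 × 10⁻⁵) = 528,277,077
N ≈ √528,277,077 ≈ 22,984.3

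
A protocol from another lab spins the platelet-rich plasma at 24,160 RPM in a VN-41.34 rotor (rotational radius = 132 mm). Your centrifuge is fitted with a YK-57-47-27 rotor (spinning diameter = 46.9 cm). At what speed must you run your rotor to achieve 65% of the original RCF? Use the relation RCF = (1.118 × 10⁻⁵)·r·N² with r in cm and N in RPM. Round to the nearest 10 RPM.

14610 RPM

Original rotor: r = 132 mm = 13.2 cm
RCF_original = 1.118 × 10⁻⁵ × 13.2 × (24160)² = 1.118 × 10⁻⁵ × 13.2 × 583,705,600 ≈ 86,140.9 × g
Target RCF = 0.65 × 86,140.9 ≈ 55,991.6 × g
Your rotor: r = 46.9 / 2 = 23.45 cm
55,991.6 = 1.118 × 10⁻⁵ × 23.45 × N²
N² = 55,991.6 / (26.2171 × 10⁻⁵) = 213,569,006
N ≈ √213,569,006 ≈ 14,614.0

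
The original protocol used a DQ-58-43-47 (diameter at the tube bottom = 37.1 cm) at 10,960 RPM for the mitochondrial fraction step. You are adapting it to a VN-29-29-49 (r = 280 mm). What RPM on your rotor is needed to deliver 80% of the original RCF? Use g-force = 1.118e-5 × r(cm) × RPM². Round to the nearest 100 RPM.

Original rotor: r = 37.1 / 2 = 18.55 cm
RCF = 1.118 × 10⁻⁵ × r × N²
RCF_original = 1.118 × 10⁻⁵ × 18.55 × (10960)² = 1.118 × 10⁻⁵ × 18.55 × 120,121,600 ≈ 24,911.9 × g
Target RCF = 0.8 × 24,911.9 ≈ 19,929.5 × g
Your rotor: r = 280 mm = 28.0 cm
19,929.5 = 1.118 × 10⁻⁵ × 28 × N²
N² = 19,929.5 / (31.304 × 10⁻⁵) = 63,664,388
N ≈ √63,664,388 ≈ 7,979.0

8000 RPM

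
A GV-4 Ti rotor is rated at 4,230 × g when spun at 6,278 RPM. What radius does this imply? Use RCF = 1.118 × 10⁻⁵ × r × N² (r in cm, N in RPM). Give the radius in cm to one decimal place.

RCF = 1.118 × 10⁻⁵ × r × N²
4230 = 1.118 × 10⁻⁵ × r × (6278)²
r = 4230 / (1.118 × 10⁻⁵ × 39,413,284) = 4230 / 440.6405 ≈ 9.600 cm

≈ 9.6 cm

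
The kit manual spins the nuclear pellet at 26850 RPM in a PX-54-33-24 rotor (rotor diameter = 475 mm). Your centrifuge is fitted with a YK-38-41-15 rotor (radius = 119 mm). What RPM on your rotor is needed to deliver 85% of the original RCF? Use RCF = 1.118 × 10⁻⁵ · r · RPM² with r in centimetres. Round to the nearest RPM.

Original rotor: r = 475 mm / 2 = 237.5 mm = 23.75 cm
RCF_original = 1.118 × 10⁻⁵ × 23.75 × (26850)² = 1.118 × 10⁻⁵ × 23.75 × 720,922,500 ≈ 191,422.9 × g
Target RCF = 0.85 × 191,422.9 ≈ 162,709.5 × g
Your rotor: r = 119 mm = 11.9 cm
162,709.5 = 1.118 × 10⁻⁵ × 11.9 × N²
N² = 162,709.5 / (13.3042 × 10⁻⁵) = 1,222,993,491
N ≈ √1,222,993,491 ≈ 34,971.3

34971 RPM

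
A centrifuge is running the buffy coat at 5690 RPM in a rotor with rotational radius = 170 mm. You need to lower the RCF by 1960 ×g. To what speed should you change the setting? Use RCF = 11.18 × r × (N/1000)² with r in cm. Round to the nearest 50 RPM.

r = 170 mm = 17.0 cm
Current RCF = 11.18 × 17 × (5.69)² = 11.18 × 17 × 32.3761 ≈ 6,153.4 × g
Target RCF = 6,153.4 − 1,960 = 4,193.4 × g
(N/1000)² = 4,193.4 / 190.06 = 22.06356
N = 1000 × √22.06356 ≈ 4,697.2

≈ 4700 RPM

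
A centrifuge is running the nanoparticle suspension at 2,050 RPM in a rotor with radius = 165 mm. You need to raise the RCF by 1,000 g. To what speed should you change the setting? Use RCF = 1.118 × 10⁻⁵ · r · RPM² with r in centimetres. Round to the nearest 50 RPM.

3100 RPM

r = 165 mm = 16.5 cm
Current RCF = 1.118 × 10⁻⁵ × 16.5 × (2050)² = 1.118 × 10⁻⁵ × 16.5 × 4,202,500 ≈ 775.2 × g
Target RCF = 775.2 + 1,000 = 1,775.2 × g
N² = 1,775.2 / (18.447 × 10⁻⁵) = 9,623,245
N ≈ √9,623,245 ≈ 3,102.1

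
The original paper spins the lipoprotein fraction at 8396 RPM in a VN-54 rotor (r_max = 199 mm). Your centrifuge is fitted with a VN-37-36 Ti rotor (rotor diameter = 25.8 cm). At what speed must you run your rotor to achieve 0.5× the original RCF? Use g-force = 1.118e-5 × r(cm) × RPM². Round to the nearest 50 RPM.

Original rotor: r = 199 mm = 19.9 cm
RCF_original = 1.118 × 10⁻⁵ × 19.9 × (8396)² = 1.118 × 10⁻⁵ × 19.9 × 70,492,816 ≈ 15,683.4 × g
Target RCF = 0.5 × 15,683.4 ≈ 7,841.7 × g
Your rotor: r = 25.8 / 2 = 12.9 cm
7,841.7 = 1.118 × 10⁻⁵ × 12.9 × N²
N² = 7,841.7 / (14.4222 × 10⁻⁵) = 54,372,426
N ≈ √54,372,426 ≈ 7,373.8

7350 RPM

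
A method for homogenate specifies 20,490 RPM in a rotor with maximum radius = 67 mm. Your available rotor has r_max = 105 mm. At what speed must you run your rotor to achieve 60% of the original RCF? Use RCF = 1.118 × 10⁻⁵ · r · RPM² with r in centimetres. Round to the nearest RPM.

12678 RPM

Original rotor: r = 67 mm = 6.7 cm
RCF = 1.118 × 10⁻⁵ × r × N²
RCF_original = 1.118 × 10⁻⁵ × 6.7 × (20490)² = 1.118 × 10⁻⁵ × 6.7 × 419,840,100 ≈ 31,448.5 × g
Target RCF = 0.6 × 31,448.5 ≈ 18,869.1 × g
Your rotor: r = 105 mm = 10.5 cm
18,869.1 = 1.118 × 10⁻⁵ × 10.5 × N²
N² = 18,869.1 / (11.739 × 10⁻⁵) = 160,738,564
N ≈ √160,738,564 ≈ 12,678.3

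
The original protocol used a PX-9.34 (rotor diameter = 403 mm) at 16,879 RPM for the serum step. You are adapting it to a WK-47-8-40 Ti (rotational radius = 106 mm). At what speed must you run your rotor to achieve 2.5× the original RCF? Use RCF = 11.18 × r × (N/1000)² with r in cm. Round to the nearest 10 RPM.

36800 RPM

Original rotor: r = 403 mm / 2 = 201.5 mm = 20.15 cm
RCF_original = 11.18 × 20.15 × (16.879)² = 11.18 × 20.15 × 284.900641 ≈ 64,181.6 × g
Target RCF = 2.5 × 64,181.6 ≈ 160,454 × g
Your rotor: r = 106 mm = 10.6 cm
160,454 = 11.18 × 10.6 × (N/1000)²
(N/1000)² = 160,454 / 118.508 = 1353.951
N = 1000 × √1353.951 ≈ 36,796.1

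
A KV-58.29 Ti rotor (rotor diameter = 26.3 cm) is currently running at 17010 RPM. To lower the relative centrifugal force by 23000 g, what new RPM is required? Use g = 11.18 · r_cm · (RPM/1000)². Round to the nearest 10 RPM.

11530 RPM

r = 26.3 / 2 = 13.15 cm
Current RCF = 11.18 × 13.15 × (17.01)² = 11.18 × 13.15 × 289.3401 ≈ 42,537.9 × g
Target RCF = 42,537.9 − 23,000 = 19,537.9 × g
(N/1000)² = 19,537.9 / 147.017 = 132.8955
N = 1000 × √132.8955 ≈ 11,528.0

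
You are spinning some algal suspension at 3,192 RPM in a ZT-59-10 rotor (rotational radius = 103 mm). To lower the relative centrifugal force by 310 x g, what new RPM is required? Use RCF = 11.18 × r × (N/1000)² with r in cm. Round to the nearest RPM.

r = 103 mm = 10.3 cm
Current RCF = 11.18 × 10.3 × (3.192)² = 11.18 × 10.3 × 10.188864 ≈ 1,173.3 × g
Target RCF = 1,173.3 − 310 = 863.3 × g
(N/1000)² = 863.3 / 115.154 = 7.496917
N = 1000 × √7.496917 ≈ 2,738.0

N₂ ≈ 2738 RPM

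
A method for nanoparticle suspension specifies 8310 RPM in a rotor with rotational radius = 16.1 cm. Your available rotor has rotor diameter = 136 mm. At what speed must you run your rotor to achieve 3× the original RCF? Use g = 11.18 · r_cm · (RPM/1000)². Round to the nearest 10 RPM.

RCF = 11.18 × r × (N/1000)²
RCF_original = 11.18 × 16.1 × (8.31)² = 11.18 × 16.1 × 69.0561 ≈ 12,430 × g
Target RCF = 3 × 12,430 ≈ 37,290 × g
Your rotor: r = 136 mm / 2 = 68 mm = 6.8 cm
37,290 = 11.18 × 6.8 × (N/1000)²
(N/1000)² = 37,290 / 76.024 = 490.503
N = 1000 × √490.503 ≈ 22,147.3

≈ 22150 RPM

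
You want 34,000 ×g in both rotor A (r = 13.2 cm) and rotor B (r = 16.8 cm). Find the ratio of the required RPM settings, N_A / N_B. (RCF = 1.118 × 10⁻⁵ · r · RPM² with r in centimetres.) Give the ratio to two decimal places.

At fixed RCF, N ∝ 1/√r, so N_A/N_B = √(r_B/r_A) = √(16.8/13.2) = √1.272727 = 1.1282.

1.13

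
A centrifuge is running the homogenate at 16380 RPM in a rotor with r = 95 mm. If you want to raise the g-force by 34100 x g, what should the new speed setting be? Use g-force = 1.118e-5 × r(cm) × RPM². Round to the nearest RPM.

N₂ ≈ 24277 RPM

r = 95 mm = 9.5 cm
Current RCF = 1.118 × 10⁻⁵ × 9.5 × (16380)² = 1.118 × 10⁻⁵ × 9.5 × 268,304,400 ≈ 28,496.6 × g
Target RCF = 28,496.6 + 34,100 = 62,596.6 × g
N² = 62,596.6 / (10.621 × 10⁻⁵) = 589,366,350
N ≈ √589,366,350 ≈ 24,276.9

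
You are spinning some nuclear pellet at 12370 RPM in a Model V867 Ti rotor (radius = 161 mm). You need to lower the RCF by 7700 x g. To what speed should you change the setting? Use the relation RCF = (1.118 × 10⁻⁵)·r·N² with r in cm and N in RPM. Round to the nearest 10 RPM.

r = 161 mm = 16.1 cm
Current RCF = 1.118 × 10⁻⁵ × 16.1 × (12370)² = 1.118 × 10⁻⁵ × 16.1 × 153,016,900 ≈ 27,542.7 × g
Target RCF = 27,542.7 − 7,700 = 19,842.7 × g
N² = 19,842.7 / (17.9998 × 10⁻⁵) = 110,238,447
N ≈ √110,238,447 ≈ 10,499.4

N₂ ≈ 10500 RPM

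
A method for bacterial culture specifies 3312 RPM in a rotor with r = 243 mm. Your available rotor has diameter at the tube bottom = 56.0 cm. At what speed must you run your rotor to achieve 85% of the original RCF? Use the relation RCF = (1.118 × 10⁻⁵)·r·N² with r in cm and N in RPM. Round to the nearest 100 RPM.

2800 RPM

Original rotor: r = 243 mm = 24.3 cm
RCF_original = 1.118 × 10⁻⁵ × 24.3 × (3312)² = 1.118 × 10⁻⁵ × 24.3 × 10,969,344 ≈ 2,980.1 × g
Target RCF = 0.85 × 2,980.1 ≈ 2,533.1 × g
Your rotor: r = 56.0 / 2 = 28 cm
2,533.1 = 1.118 × 10⁻⁵ × 28 × N²
N² = 2,533.1 / (31.304 × 10⁻⁵) = 8,091,937
N ≈ √8,091,937 ≈ 2,844.6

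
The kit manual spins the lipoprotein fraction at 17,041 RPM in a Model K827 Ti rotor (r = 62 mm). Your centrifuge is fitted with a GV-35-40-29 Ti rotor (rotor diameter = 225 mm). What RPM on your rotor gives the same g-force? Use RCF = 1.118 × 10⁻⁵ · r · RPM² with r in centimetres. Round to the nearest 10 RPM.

Original rotor: r = 62 mm = 6.2 cm
RCF_original = 1.118 × 10⁻⁵ × 6.2 × (17041)² = 1.118 × 10⁻⁵ × 6.2 × 290,395,681 ≈ 20,129.1 × g
Your rotor: r = 225 mm / 2 = 112.5 mm = 11.25 cm
20,129.1 = 1.118 × 10⁻⁵ × 11.25 × N²
N² = 20,129.1 / (12.5775 × 10⁻⁵) = 160,040,549
N ≈ √160,040,549 ≈ 12,650.7

12650 RPM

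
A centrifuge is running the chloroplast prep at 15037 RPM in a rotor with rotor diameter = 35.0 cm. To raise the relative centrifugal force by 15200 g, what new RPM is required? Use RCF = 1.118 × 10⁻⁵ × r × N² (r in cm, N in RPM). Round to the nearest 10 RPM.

N₂ ≈ 17430 RPM

r = 35.0 / 2 = 17.5 cm
Current RCF = 1.118 × 10⁻⁵ × 17.5 × (15037)² = 1.118 × 10⁻⁵ × 17.5 × 226,111,369 ≈ 44,238.7 × g
Target RCF = 44,238.7 + 15,200 = 59,438.7 × g
N² = 59,438.7 / (19.565 × 10⁻⁵) = 303,801,176
N ≈ √303,801,176 ≈ 17,429.9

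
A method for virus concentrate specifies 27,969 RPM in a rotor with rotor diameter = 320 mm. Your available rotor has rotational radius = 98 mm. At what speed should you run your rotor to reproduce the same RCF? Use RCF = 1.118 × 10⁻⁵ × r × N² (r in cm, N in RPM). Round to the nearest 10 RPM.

35740 RPM

Original rotor: r = 320 mm / 2 = 160 mm = 16 cm
RCF = 1.118 × 10⁻⁵ × r × N²
RCF_original = 1.118 × 10⁻⁵ × 16 × (27969)² = 1.118 × 10⁻⁵ × 16 × 782,264,961 ≈ 139,931.6 × g
Your rotor: r = 98 mm = 9.8 cm
139,931.6 = 1.118 × 10⁻⁵ × 9.8 × N²
N² = 139,931.6 / (10.9564 × 10⁻⁵) = 1,277,167,683
N ≈ √1,277,167,683 ≈ 35,737.5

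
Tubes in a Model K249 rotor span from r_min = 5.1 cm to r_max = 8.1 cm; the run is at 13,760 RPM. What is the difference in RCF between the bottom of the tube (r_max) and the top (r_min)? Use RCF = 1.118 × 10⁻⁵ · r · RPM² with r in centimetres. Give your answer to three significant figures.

RCF_max = 1.118 × 10⁻⁵ × 8.1 × (13760)² = 1.118 × 10⁻⁵ × 8.1 × 189,337,600 ≈ 17,146 × g
RCF_min = 1.118 × 10⁻⁵ × 5.1 × (13760)² = 1.118 × 10⁻⁵ × 5.1 × 189,337,600 ≈ 10,795.7 × g
ΔRCF = 17,146 − 10,795.7 = 6,350.3

6350 ×g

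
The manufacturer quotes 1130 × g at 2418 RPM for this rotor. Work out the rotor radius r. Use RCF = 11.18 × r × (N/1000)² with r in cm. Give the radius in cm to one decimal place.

≈ 17.3 cm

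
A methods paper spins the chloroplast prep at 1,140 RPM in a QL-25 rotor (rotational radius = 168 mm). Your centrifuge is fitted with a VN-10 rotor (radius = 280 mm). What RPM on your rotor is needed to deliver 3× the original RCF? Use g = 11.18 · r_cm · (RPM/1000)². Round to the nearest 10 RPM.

1530 RPM

Original rotor: r = 168 mm = 16.8 cm
RCF_original = 11.18 × 16.8 × (1.14)² = 11.18 × 16.8 × 1.2996 ≈ 244.1 × g
Target RCF = 3 × 244.1 ≈ 732.3 × g
Your rotor: r = 280 mm = 28.0 cm
732.3 = 11.18 × 28 × (N/1000)²
(N/1000)² = 732.3 / 313.04 = 2.339318
N = 1000 × √2.339318 ≈ 1,529.5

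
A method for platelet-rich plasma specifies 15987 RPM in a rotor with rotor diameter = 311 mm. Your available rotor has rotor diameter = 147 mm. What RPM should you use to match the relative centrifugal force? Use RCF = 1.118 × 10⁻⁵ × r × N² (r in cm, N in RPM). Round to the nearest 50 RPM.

≈ 23250 RPM

Original rotor: r = 311 mm / 2 = 155.5 mm = 15.55 cm
RCF_original = 1.118 × 10⁻⁵ × 15.55 × (15987)² = 1.118 × 10⁻⁵ × 15.55 × 255,584,169 ≈ 44,433.1 × g
Your rotor: r = 147 mm / 2 = 73.5 mm = 7.35 cm
44,433.1 = 1.118 × 10⁻⁵ × 7.35 × N²
N² = 44,433.1 / (8.2173 × 10⁻⁵) = 540,726,273
N ≈ √540,726,273 ≈ 23,253.5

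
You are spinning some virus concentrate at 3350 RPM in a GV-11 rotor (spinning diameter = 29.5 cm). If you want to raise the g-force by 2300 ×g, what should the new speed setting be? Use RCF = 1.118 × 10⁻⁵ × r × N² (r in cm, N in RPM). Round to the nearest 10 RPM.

N₂ ≈ 5020 RPM

r = 29.5 / 2 = 14.75 cm
Current RCF = 1.118 × 10⁻⁵ × 14.75 × (3350)² = 1.118 × 10⁻⁵ × 14.75 × 11,222,500 ≈ 1,850.6 × g
Target RCF = 1,850.6 + 2,300 = 4,150.6 × g
N² = 4,150.6 / (16.4905 × 10⁻⁵) = 25,169,643
N ≈ √25,169,643 ≈ 5,016.9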